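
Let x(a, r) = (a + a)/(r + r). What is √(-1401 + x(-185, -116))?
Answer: I*√4707599/58 ≈ 37.409*I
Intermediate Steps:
x(a, r) = a/r (x(a, r) = (2*a)/((2*r)) = (2*a)*(1/(2*r)) = a/r)
√(-1401 + x(-185, -116)) = √(-1401 - 185/(-116)) = √(-1401 - 185*(-1/116)) = √(-1401 + 185/116) = √(-162331/116) = I*√4707599/58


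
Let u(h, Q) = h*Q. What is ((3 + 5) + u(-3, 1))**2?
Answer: 25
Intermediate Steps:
u(h, Q) = Q*h
((3 + 5) + u(-3, 1))**2 = ((3 + 5) + 1*(-3))**2 = (8 - 3)**2 = 5**2 = 25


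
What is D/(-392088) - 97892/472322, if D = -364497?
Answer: 1311545819/1815605768 ≈ 0.72237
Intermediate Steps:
D/(-392088) - 97892/472322 = -364497/(-392088) - 97892/472322 = -364497*(-1/392088) - 97892*1/472322 = 7147/7688 - 48946/236161 = 1311545819/1815605768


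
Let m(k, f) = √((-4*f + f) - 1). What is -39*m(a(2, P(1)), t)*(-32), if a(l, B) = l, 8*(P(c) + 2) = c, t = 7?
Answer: 1248*I*√22 ≈ 5853.6*I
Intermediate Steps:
P(c) = -2 + c/8
m(k, f) = √(-1 - 3*f) (m(k, f) = √(-3*f - 1) = √(-1 - 3*f))
-39*m(a(2, P(1)), t)*(-32) = -39*√(-1 - 3*7)*(-32) = -39*√(-1 - 21)*(-32) = -39*I*√22*(-32) = 1248*I*√22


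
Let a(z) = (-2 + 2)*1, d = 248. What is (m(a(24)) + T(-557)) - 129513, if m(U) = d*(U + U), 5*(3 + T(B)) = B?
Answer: -648137/5 ≈ -1.2963e+5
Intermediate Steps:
T(B) = -3 + B/5
a(z) = 0 (a(z) = 0*1 = 0)
m(U) = 496*U (m(U) = 248*(U + U) = 248*(2*U) = 496*U)
(m(a(24)) + T(-557)) - 129513 = (496*0 + (-3 + (1/5)*(-557))) - 129513 = (0 + (-3 - 557/5)) - 129513 = (0 - 572/5) - 129513 = -572/5 - 129513 = -648137/5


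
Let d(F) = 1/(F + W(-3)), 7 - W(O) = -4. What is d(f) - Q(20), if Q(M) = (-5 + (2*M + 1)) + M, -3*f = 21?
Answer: -223/4 ≈ -55.750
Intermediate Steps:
f = -7 (f = -⅓*21 = -7)
W(O) = 11 (W(O) = 7 - 1*(-4) = 7 + 4 = 11)
Q(M) = -4 + 3*M (Q(M) = (-5 + (1 + 2*M)) + M = (-4 + 2*M) + M = -4 + 3*M)
d(F) = 1/(11 + F) (d(F) = 1/(F + 11) = 1/(11 + F))
d(f) - Q(20) = 1/(11 - 7) - (-4 + 3*20) = 1/4 - (-4 + 60) = ¼ - 1*56 = ¼ - 56 = -223/4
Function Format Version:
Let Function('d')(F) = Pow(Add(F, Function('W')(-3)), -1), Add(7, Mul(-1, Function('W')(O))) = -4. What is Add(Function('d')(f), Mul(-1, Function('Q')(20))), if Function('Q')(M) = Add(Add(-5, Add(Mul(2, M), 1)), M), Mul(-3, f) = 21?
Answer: Rational(-223, 4) ≈ -55.750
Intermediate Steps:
f = -7 (f = Mul(Rational(-1, 3), 21) = -7)
Function('W')(O) = 11 (Function('W')(O) = Add(7, Mul(-1, -4)) = Add(7, 4) = 11)
Function('Q')(M) = Add(-4, Mul(3, M)) (Function('Q')(M) = Add(Add(-5, Add(1, Mul(2, M))), M) = Add(Add(-4, Mul(2, M)), M) = Add(-4, Mul(3, M)))
Function('d')(F) = Pow(Add(11, F), -1) (Function('d')(F) = Pow(Add(F, 11), -1) = Pow(Add(11, F), -1))
Add(Function('d')(f), Mul(-1, Function('Q')(20))) = Add(Pow(Add(11, -7), -1), Mul(-1, Add(-4, Mul(3, 20)))) = Add(Pow(4, -1), Mul(-1, Add(-4, 60))) = Add(Rational(1, 4), Mul(-1, 56)) = Add(Rational(1, 4), -56) = Rational(-223, 4)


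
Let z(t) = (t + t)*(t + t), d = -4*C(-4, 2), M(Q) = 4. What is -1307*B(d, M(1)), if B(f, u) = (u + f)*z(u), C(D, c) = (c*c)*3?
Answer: 3680512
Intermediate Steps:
C(D, c) = 3*c² (C(D, c) = c²*3 = 3*c²)
d = -48 (d = -12*2² = -12*4 = -4*12 = -48)
z(t) = 4*t² (z(t) = (2*t)*(2*t) = 4*t²)
B(f, u) = 4*u²*(f + u) (B(f, u) = (u + f)*(4*u²) = (f + u)*(4*u²) = 4*u²*(f + u))
-1307*B(d, M(1)) = -5228*4²*(-48 + 4) = -5228*16*(-44) = -1307*(-2816) = 3680512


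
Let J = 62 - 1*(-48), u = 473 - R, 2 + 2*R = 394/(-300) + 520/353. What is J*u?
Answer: 552069551/10590 ≈ 52131.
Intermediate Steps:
R = -97441/105900 (R = -1 + (394/(-300) + 520/353)/2 = -1 + (394*(-1/300) + 520*(1/353))/2 = -1 + (-197/150 + 520/353)/2 = -1 + (½)*(8459/52950) = -1 + 8459/105900 = -97441/105900 ≈ -0.92012)
u = 50188141/105900 (u = 473 - 1*(-97441/105900) = 473 + 97441/105900 = 50188141/105900 ≈ 473.92)
J = 110 (J = 62 + 48 = 110)
J*u = 110*(50188141/105900) = 552069551/10590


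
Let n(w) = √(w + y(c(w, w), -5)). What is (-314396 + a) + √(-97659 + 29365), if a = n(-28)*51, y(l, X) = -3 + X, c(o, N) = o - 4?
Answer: -314396 + 306*I + I*√68294 ≈ -3.144e+5 + 567.33*I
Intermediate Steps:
c(o, N) = -4 + o
n(w) = √(-8 + w) (n(w) = √(w + (-3 - 5)) = √(w - 8) = √(-8 + w))
a = 306*I (a = √(-8 - 28)*51 = √(-36)*51 = (6*I)*51 = 306*I ≈ 306.0*I)
(-314396 + a) + √(-97659 + 29365) = (-314396 + 306*I) + √(-97659 + 29365) = (-314396 + 306*I) + √(-68294) = (-314396 + 306*I) + I*√68294 = -314396 + 306*I + I*√68294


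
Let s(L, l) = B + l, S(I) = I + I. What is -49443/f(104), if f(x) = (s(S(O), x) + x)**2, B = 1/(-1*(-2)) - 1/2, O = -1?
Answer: -49443/43264 ≈ -1.1428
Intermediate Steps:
S(I) = 2*I
B = 0 (B = 1/2 - 1*1/2 = 1*(1/2) - 1/2 = 1/2 - 1/2 = 0)
s(L, l) = l (s(L, l) = 0 + l = l)
f(x) = 4*x**2 (f(x) = (x + x)**2 = (2*x)**2 = 4*x**2)
-49443/f(104) = -49443/(4*104**2) = -49443/(4*10816) = -49443/43264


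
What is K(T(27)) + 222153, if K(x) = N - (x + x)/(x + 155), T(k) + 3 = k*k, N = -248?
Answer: 195496853/881 ≈ 2.2190e+5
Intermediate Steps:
T(k) = -3 + k**2 (T(k) = -3 + k*k = -3 + k**2)
K(x) = -248 - 2*x/(155 + x) (K(x) = -248 - (x + x)/(x + 155) = -248 - 2*x/(155 + x))
K(T(27)) + 222153 = 10*(-3844 - 25*(-3 + 27**2))/(155 + (-3 + 27**2)) + 222153 = 10*(-3844 - 25*(-3 + 729))/(155 + (-3 + 729)) + 222153 = 10*(-3844 - 25*726)/(155 + 726) + 222153 = 10*(-3844 - 18150)/881 + 222153 = 10*(1/881)*(-21994) + 222153 = -219940/881 + 222153 = 195496853/881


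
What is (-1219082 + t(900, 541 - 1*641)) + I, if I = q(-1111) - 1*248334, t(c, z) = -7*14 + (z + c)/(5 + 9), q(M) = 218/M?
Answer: -11412413504/7777 ≈ -1.4675e+6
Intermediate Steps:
t(c, z) = -98 + c/14 + z/14 (t(c, z) = -98 + (c + z)/14 = -98 + (c + z)*(1/14) = -98 + (c/14 + z/14) = -98 + c/14 + z/14)
I = -275899292/1111 (I = 218/(-1111) - 1*248334 = 218*(-1/1111) - 248334 = -218/1111 - 248334 = -275899292/1111 ≈ -2.4833e+5)
(-1219082 + t(900, 541 - 1*641)) + I = (-1219082 + (-98 + (1/14)*900 + (541 - 1*641)/14)) - 275899292/1111 = (-1219082 + (-98 + 450/7 + (541 - 641)/14)) - 275899292/1111 = (-1219082 + (-98 + 450/7 + (1/14)*(-100))) - 275899292/1111 = (-1219082 + (-98 + 450/7 - 50/7)) - 275899292/1111 = (-1219082 - 286/7) - 275899292/1111 = -8533860/7 - 275899292/1111 = -11412413504/7777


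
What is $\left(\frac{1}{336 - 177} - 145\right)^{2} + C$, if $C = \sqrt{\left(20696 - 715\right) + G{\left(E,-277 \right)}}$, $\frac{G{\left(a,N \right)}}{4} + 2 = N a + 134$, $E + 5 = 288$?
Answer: $\frac{531486916}{25281} + i \sqrt{293055} \approx 21023.0 + 541.35 i$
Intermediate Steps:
$E = 283$ ($E = -5 + 288 = 283$)
$G{\left(a,N \right)} = 528 + 4 N a$ ($G{\left(a,N \right)} = -8 + 4 \left(N a + 134\right) = -8 + 4 \left(134 + N a\right) = -8 + \left(536 + 4 N a\right) = 528 + 4 N a$)
$C = i \sqrt{293055}$ ($C = \sqrt{\left(20696 - 715\right) + \left(528 + 4 \left(-277\right) 283\right)} = \sqrt{19981 + \left(528 - 313564\right)} = \sqrt{19981 - 313036} = \sqrt{-293055} = i \sqrt{293055} \approx 541.35 i$)
$\left(\frac{1}{336 - 177} - 145\right)^{2} + C = \left(\frac{1}{336 - 177} - 145\right)^{2} + i \sqrt{293055} = \left(\frac{1}{159} - 145\right)^{2} + i \sqrt{293055} = \left(- \frac{23054}{159}\right)^{2} + i \sqrt{293055} = \frac{531486916}{25281} + i \sqrt{293055}$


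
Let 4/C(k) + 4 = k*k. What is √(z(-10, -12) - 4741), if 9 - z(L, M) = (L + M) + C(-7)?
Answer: I*√1059770/15 ≈ 68.63*I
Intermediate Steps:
C(k) = 4/(-4 + k²) (C(k) = 4/(-4 + k*k) = 4/(-4 + k²))
z(L, M) = 401/45 - L - M (z(L, M) = 9 - ((L + M) + 4/(-4 + (-7)²)) = 9 - ((L + M) + 4/(-4 + 49)) = 9 - ((L + M) + 4/45) = 9 - (4/45 + L + M) = 9 + (-4/45 - L - M) = 401/45 - L - M)
√(z(-10, -12) - 4741) = √((401/45 - 1*(-10) - 1*(-12)) - 4741) = √((401/45 + 10 + 12) - 4741) = √(1391/45 - 4741) = √(-211954/45) = I*√1059770/15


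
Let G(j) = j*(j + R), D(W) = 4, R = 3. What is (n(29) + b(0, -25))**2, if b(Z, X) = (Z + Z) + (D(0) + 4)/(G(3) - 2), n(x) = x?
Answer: 3481/4 ≈ 870.25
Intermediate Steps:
G(j) = j*(3 + j) (G(j) = j*(j + 3) = j*(3 + j))
b(Z, X) = 1/2 + 2*Z (b(Z, X) = (Z + Z) + (4 + 4)/(3*(3 + 3) - 2) = 2*Z + 8/(3*6 - 2) = 2*Z + 8/(18 - 2) = 2*Z + 8/16 = 2*Z + 8*(1/16) = 2*Z + 1/2 = 1/2 + 2*Z)
(n(29) + b(0, -25))**2 = (29 + (1/2 + 2*0))**2 = (29 + (1/2 + 0))**2 = (29 + 1/2)**2 = (59/2)**2 = 3481/4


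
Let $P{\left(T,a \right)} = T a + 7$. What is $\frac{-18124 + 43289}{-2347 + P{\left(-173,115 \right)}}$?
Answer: $- \frac{5033}{4447} \approx -1.1318$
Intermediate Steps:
$P{\left(T,a \right)} = 7 + T a$
$\frac{-18124 + 43289}{-2347 + P{\left(-173,115 \right)}} = \frac{-18124 + 43289}{-2347 + \left(7 - 19895\right)} = \frac{25165}{-2347 + \left(7 - 19895\right)} = \frac{25165}{-2347 - 19888} = \frac{25165}{-22235} = 25165 \left(- \frac{1}{22235}\right) = - \frac{5033}{4447}$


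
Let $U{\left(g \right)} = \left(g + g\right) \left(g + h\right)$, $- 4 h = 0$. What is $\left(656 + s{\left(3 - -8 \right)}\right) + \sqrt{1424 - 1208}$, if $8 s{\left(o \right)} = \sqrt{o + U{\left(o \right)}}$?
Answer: $656 + 6 \sqrt{6} + \frac{\sqrt{253}}{8} \approx 672.69$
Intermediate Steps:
$h = 0$ ($h = \left(- \frac{1}{4}\right) 0 = 0$)
$U{\left(g \right)} = 2 g^{2}$ ($U{\left(g \right)} = \left(g + g\right) \left(g + 0\right) = 2 g g = 2 g^{2}$)
$s{\left(o \right)} = \frac{\sqrt{o + 2 o^{2}}}{8}$
$\left(656 + s{\left(3 - -8 \right)}\right) + \sqrt{1424 - 1208} = \left(656 + \frac{\sqrt{\left(3 - -8\right) \left(1 + 2 \left(3 - -8\right)\right)}}{8}\right) + \sqrt{1424 - 1208} = \left(656 + \frac{\sqrt{\left(3 + 8\right) \left(1 + 2 \left(3 + 8\right)\right)}}{8}\right) + \sqrt{216} = \left(656 + \frac{\sqrt{11 \left(1 + 2 \cdot 11\right)}}{8}\right) + 6 \sqrt{6} = \left(656 + \frac{\sqrt{11 \left(1 + 22\right)}}{8}\right) + 6 \sqrt{6} = \left(656 + \frac{\sqrt{11 \cdot 23}}{8}\right) + 6 \sqrt{6} = \left(656 + \frac{\sqrt{253}}{8}\right) + 6 \sqrt{6} = 656 + 6 \sqrt{6} + \frac{\sqrt{253}}{8}$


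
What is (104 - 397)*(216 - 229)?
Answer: 3809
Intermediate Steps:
(104 - 397)*(216 - 229) = -293*(-13) = 3809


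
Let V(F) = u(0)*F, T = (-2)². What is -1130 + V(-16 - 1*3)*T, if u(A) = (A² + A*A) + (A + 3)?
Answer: -1358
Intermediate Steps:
u(A) = 3 + A + 2*A² (u(A) = (A² + A²) + (3 + A) = 2*A² + (3 + A) = 3 + A + 2*A²)
T = 4
V(F) = 3*F (V(F) = (3 + 0 + 2*0²)*F = (3 + 0 + 2*0)*F = (3 + 0 + 0)*F = 3*F)
-1130 + V(-16 - 1*3)*T = -1130 + (3*(-16 - 1*3))*4 = -1130 + (3*(-16 - 3))*4 = -1130 + (3*(-19))*4 = -1130 - 57*4 = -1130 - 228 = -1358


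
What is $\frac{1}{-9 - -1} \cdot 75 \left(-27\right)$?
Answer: $\frac{2025}{8} \approx 253.13$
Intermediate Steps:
$\frac{1}{-9 - -1} \cdot 75 \left(-27\right) = \frac{1}{-9 + 1} \cdot 75 \left(-27\right) = \frac{1}{-8} \cdot 75 \left(-27\right) = \left(- \frac{1}{8}\right) 75 \left(-27\right) = \left(- \frac{75}{8}\right) \left(-27\right) = \frac{2025}{8}$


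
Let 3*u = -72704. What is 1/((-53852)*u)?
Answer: 3/3915255808 ≈ 7.6623e-10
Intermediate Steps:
u = -72704/3 (u = (⅓)*(-72704) = -72704/3 ≈ -24235.)
1/((-53852)*u) = 1/((-53852)*(-72704/3)) = -1/53852*(-3/72704) = 3/3915255808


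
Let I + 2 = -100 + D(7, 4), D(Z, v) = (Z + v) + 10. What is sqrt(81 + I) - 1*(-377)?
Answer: 377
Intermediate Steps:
D(Z, v) = 10 + Z + v
I = -81 (I = -2 + (-100 + (10 + 7 + 4)) = -2 + (-100 + 21) = -2 - 79 = -81)
sqrt(81 + I) - 1*(-377) = sqrt(81 - 81) - 1*(-377) = sqrt(0) + 377 = 0 + 377 = 377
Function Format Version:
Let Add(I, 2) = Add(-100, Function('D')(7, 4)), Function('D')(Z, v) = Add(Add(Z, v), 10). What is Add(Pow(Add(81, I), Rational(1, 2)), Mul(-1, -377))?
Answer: 377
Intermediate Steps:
Function('D')(Z, v) = Add(10, Z, v)
I = -81 (I = Add(-2, Add(-100, Add(10, 7, 4))) = Add(-2, Add(-100, 21)) = Add(-2, -79) = -81)
Add(Pow(Add(81, I), Rational(1, 2)), Mul(-1, -377)) = Add(Pow(Add(81, -81), Rational(1, 2)), Mul(-1, -377)) = Add(Pow(0, Rational(1, 2)), 377) = Add(0, 377) = 377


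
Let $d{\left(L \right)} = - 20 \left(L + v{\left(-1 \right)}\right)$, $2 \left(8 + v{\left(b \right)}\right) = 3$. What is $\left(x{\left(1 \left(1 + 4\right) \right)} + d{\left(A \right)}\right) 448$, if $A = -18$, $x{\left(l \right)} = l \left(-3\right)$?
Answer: $212800$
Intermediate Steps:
$x{\left(l \right)} = - 3 l$
$v{\left(b \right)} = - \frac{13}{2}$ ($v{\left(b \right)} = -8 + \frac{1}{2} \cdot 3 = -8 + \frac{3}{2} = - \frac{13}{2}$)
$d{\left(L \right)} = 130 - 20 L$ ($d{\left(L \right)} = - 20 \left(L - \frac{13}{2}\right) = - 20 \left(- \frac{13}{2} + L\right) = 130 - 20 L$)
$\left(x{\left(1 \left(1 + 4\right) \right)} + d{\left(A \right)}\right) 448 = \left(- 3 \cdot 1 \left(1 + 4\right) + \left(130 - -360\right)\right) 448 = \left(- 3 \cdot 1 \cdot 5 + \left(130 + 360\right)\right) 448 = \left(\left(-3\right) 5 + 490\right) 448 = \left(-15 + 490\right) 448 = 475 \cdot 448 = 212800$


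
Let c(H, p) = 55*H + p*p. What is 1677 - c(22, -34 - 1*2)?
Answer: -829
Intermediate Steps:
c(H, p) = p² + 55*H (c(H, p) = 55*H + p² = p² + 55*H)
1677 - c(22, -34 - 1*2) = 1677 - ((-34 - 1*2)² + 55*22) = 1677 - ((-34 - 2)² + 1210) = 1677 - ((-36)² + 1210) = 1677 - (1296 + 1210) = 1677 - 1*2506 = 1677 - 2506 = -829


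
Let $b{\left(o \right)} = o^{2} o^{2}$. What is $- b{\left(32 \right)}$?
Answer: $-1048576$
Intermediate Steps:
$b{\left(o \right)} = o^{4}$
$- b{\left(32 \right)} = - 32^{4} = \left(-1\right) 1048576 = -1048576$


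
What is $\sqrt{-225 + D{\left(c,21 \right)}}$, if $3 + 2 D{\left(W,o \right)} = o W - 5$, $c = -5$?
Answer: $\frac{i \sqrt{1126}}{2} \approx 16.778 i$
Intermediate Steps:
$D{\left(W,o \right)} = -4 + \frac{W o}{2}$ ($D{\left(W,o \right)} = - \frac{3}{2} + \frac{o W - 5}{2} = - \frac{3}{2} + \frac{W o - 5}{2} = - \frac{3}{2} + \frac{-5 + W o}{2} = - \frac{3}{2} + \left(- \frac{5}{2} + \frac{W o}{2}\right) = -4 + \frac{W o}{2}$)
$\sqrt{-225 + D{\left(c,21 \right)}} = \sqrt{-225 + \left(-4 + \frac{1}{2} \left(-5\right) 21\right)} = \sqrt{-225 - \frac{113}{2}} = \sqrt{- \frac{563}{2}} = \frac{i \sqrt{1126}}{2}$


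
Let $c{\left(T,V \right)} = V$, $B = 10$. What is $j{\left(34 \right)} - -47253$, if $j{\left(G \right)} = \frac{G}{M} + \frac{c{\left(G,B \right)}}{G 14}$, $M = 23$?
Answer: $\frac{258671129}{5474} \approx 47255.0$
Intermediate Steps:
$j{\left(G \right)} = \frac{G}{23} + \frac{5}{7 G}$ ($j{\left(G \right)} = \frac{G}{23} + \frac{10}{G 14} = G \frac{1}{23} + \frac{10}{14 G} = \frac{G}{23} + 10 \frac{1}{14 G} = \frac{G}{23} + \frac{5}{7 G}$)
$j{\left(34 \right)} - -47253 = \left(\frac{1}{23} \cdot 34 + \frac{5}{7 \cdot 34}\right) - -47253 = \left(\frac{34}{23} + \frac{5}{7} \cdot \frac{1}{34}\right) + 47253 = \left(\frac{34}{23} + \frac{5}{238}\right) + 47253 = \frac{8207}{5474} + 47253 = \frac{258671129}{5474}$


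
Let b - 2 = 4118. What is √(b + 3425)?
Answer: √7545 ≈ 86.862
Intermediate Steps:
b = 4120 (b = 2 + 4118 = 4120)
√(b + 3425) = √(4120 + 3425) = √7545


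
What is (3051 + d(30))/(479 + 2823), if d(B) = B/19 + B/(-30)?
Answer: 2230/2413 ≈ 0.92416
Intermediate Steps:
d(B) = 11*B/570 (d(B) = B*(1/19) + B*(-1/30) = B/19 - B/30 = 11*B/570)
(3051 + d(30))/(479 + 2823) = (3051 + (11/570)*30)/(479 + 2823) = (3051 + 11/19)/3302 = (57980/19)*(1/3302) = 2230/2413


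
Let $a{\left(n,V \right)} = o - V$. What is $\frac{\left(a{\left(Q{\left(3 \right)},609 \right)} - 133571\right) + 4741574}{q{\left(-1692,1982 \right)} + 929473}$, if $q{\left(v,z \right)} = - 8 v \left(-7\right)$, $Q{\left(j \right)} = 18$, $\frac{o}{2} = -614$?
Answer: $\frac{4606166}{834721} \approx 5.5182$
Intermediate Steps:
$o = -1228$ ($o = 2 \left(-614\right) = -1228$)
$q{\left(v,z \right)} = 56 v$
$a{\left(n,V \right)} = -1228 - V$
$\frac{\left(a{\left(Q{\left(3 \right)},609 \right)} - 133571\right) + 4741574}{q{\left(-1692,1982 \right)} + 929473} = \frac{\left(\left(-1228 - 609\right) - 133571\right) + 4741574}{56 \left(-1692\right) + 929473} = \frac{\left(\left(-1228 - 609\right) - 133571\right) + 4741574}{-94752 + 929473} = \frac{\left(-1837 - 133571\right) + 4741574}{834721} = \left(-135408 + 4741574\right) \frac{1}{834721} = 4606166 \cdot \frac{1}{834721} = \frac{4606166}{834721}$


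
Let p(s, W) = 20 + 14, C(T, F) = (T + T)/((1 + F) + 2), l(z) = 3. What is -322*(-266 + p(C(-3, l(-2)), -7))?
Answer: 74704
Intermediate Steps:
C(T, F) = 2*T/(3 + F) (C(T, F) = (2*T)/(3 + F) = 2*T/(3 + F))
p(s, W) = 34
-322*(-266 + p(C(-3, l(-2)), -7)) = -322*(-266 + 34) = -322*(-232) = 74704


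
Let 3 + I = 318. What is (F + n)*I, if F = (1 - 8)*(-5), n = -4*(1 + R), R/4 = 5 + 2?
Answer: -25515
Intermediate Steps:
R = 28 (R = 4*(5 + 2) = 4*7 = 28)
I = 315 (I = -3 + 318 = 315)
n = -116 (n = -4*(1 + 28) = -4*29 = -116)
F = 35 (F = -7*(-5) = 35)
(F + n)*I = (35 - 116)*315 = -81*315 = -25515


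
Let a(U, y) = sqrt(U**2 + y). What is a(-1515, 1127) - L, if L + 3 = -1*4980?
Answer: 4983 + 4*sqrt(143522) ≈ 6498.4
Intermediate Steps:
a(U, y) = sqrt(y + U**2)
L = -4983 (L = -3 - 1*4980 = -3 - 4980 = -4983)
a(-1515, 1127) - L = sqrt(1127 + (-1515)**2) - 1*(-4983) = sqrt(1127 + 2295225) + 4983 = sqrt(2296352) + 4983 = 4*sqrt(143522) + 4983 = 4983 + 4*sqrt(143522)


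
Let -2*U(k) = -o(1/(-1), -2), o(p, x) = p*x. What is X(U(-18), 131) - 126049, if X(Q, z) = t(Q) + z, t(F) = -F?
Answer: -125919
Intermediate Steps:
U(k) = 1 (U(k) = -(-1)*-2/(-1)/2 = -(-1)*(-1*(-2))/2 = -(-1)*2/2 = -½*(-2) = 1)
X(Q, z) = z - Q (X(Q, z) = -Q + z = z - Q)
X(U(-18), 131) - 126049 = (131 - 1*1) - 126049 = (131 - 1) - 126049 = 130 - 126049 = -125919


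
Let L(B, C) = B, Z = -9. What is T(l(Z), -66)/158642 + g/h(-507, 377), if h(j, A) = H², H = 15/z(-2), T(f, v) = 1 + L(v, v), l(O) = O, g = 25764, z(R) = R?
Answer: 5449665109/11898150 ≈ 458.03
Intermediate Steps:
T(f, v) = 1 + v
H = -15/2 (H = 15/(-2) = 15*(-½) = -15/2 ≈ -7.5000)
h(j, A) = 225/4 (h(j, A) = (-15/2)² = 225/4)
T(l(Z), -66)/158642 + g/h(-507, 377) = (1 - 66)/158642 + 25764/(225/4) = -65*1/158642 + 25764*(4/225) = -65/158642 + 34352/75 = 5449665109/11898150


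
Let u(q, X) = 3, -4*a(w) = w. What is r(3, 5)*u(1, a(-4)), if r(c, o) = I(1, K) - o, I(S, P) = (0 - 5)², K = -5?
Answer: 60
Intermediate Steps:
a(w) = -w/4
I(S, P) = 25 (I(S, P) = (-5)² = 25)
r(c, o) = 25 - o
r(3, 5)*u(1, a(-4)) = (25 - 1*5)*3 = (25 - 5)*3 = 20*3 = 60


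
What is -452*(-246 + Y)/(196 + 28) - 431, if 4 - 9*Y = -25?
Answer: 29681/504 ≈ 58.891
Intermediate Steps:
Y = 29/9 (Y = 4/9 - ⅑*(-25) = 4/9 + 25/9 = 29/9 ≈ 3.2222)
-452*(-246 + Y)/(196 + 28) - 431 = -452*(-246 + 29/9)/(196 + 28) - 431 = -452/(224/(-2185/9)) - 431 = -452/(224*(-9/2185)) - 431 = -452/(-2016/2185) - 431 = -452*(-2185/2016) - 431 = 246905/504 - 431 = 29681/504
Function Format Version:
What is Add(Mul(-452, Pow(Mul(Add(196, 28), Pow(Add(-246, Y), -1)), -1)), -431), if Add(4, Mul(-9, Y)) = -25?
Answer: Rational(29681, 504) ≈ 58.891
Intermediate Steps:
Y = Rational(29, 9) (Y = Add(Rational(4, 9), Mul(Rational(-1, 9), -25)) = Add(Rational(4, 9), Rational(25, 9)) = Rational(29, 9) ≈ 3.2222)
Add(Mul(-452, Pow(Mul(Add(196, 28), Pow(Add(-246, Y), -1)), -1)), -431) = Add(Mul(-452, Pow(Mul(Add(196, 28), Pow(Add(-246, Rational(29, 9)), -1)), -1)), -431) = Add(Mul(-452, Pow(Mul(224, Pow(Rational(-2185, 9), -1)), -1)), -431) = Add(Mul(-452, Pow(Mul(224, Rational(-9, 2185)), -1)), -431) = Add(Mul(-452, Pow(Rational(-2016, 2185), -1)), -431) = Add(Mul(-452, Rational(-2185, 2016)), -431) = Add(Rational(246905, 504), -431) = Rational(29681, 504)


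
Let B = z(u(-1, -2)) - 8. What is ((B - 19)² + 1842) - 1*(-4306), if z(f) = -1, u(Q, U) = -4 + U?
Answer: 6932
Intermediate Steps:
B = -9 (B = -1 - 8 = -9)
((B - 19)² + 1842) - 1*(-4306) = ((-9 - 19)² + 1842) - 1*(-4306) = ((-28)² + 1842) + 4306 = (784 + 1842) + 4306 = 2626 + 4306 = 6932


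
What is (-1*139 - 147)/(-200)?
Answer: 143/100 ≈ 1.4300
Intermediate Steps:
(-1*139 - 147)/(-200) = (-139 - 147)*(-1/200) = -286*(-1/200) = 143/100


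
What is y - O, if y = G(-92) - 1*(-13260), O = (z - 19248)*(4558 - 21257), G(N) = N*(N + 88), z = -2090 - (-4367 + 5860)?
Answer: -381241241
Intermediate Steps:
z = -3583 (z = -2090 - 1*1493 = -2090 - 1493 = -3583)
G(N) = N*(88 + N)
O = 381254869 (O = (-3583 - 19248)*(4558 - 21257) = -22831*(-16699) = 381254869)
y = 13628 (y = -92*(88 - 92) - 1*(-13260) = -92*(-4) + 13260 = 368 + 13260 = 13628)
y - O = 13628 - 1*381254869 = 13628 - 381254869 = -381241241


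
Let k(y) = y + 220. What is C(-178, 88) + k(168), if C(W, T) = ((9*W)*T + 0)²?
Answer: 19874232964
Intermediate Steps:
k(y) = 220 + y
C(W, T) = 81*T²*W² (C(W, T) = (9*T*W + 0)² = (9*T*W)² = 81*T²*W²)
C(-178, 88) + k(168) = 81*88²*(-178)² + (220 + 168) = 81*7744*31684 + 388 = 19874232576 + 388 = 19874232964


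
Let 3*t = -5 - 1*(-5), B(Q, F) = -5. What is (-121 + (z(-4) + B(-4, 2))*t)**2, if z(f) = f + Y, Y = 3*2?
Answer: 14641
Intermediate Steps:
Y = 6
t = 0 (t = (-5 - 1*(-5))/3 = (-5 + 5)/3 = (1/3)*0 = 0)
z(f) = 6 + f (z(f) = f + 6 = 6 + f)
(-121 + (z(-4) + B(-4, 2))*t)**2 = (-121 + ((6 - 4) - 5)*0)**2 = (-121 + (2 - 5)*0)**2 = (-121 - 3*0)**2 = (-121 + 0)**2 = (-121)**2 = 14641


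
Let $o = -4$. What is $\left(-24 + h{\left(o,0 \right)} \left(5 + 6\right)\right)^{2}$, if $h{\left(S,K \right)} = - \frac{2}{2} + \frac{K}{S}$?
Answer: $1225$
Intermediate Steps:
$h{\left(S,K \right)} = -1 + \frac{K}{S}$ ($h{\left(S,K \right)} = \left(-2\right) \frac{1}{2} + \frac{K}{S} = -1 + \frac{K}{S}$)
$\left(-24 + h{\left(o,0 \right)} \left(5 + 6\right)\right)^{2} = \left(-24 + \frac{0 - -4}{-4} \left(5 + 6\right)\right)^{2} = \left(-24 + - \frac{0 + 4}{4} \cdot 11\right)^{2} = \left(-24 + \left(- \frac{1}{4}\right) 4 \cdot 11\right)^{2} = \left(-24 - 11\right)^{2} = \left(-35\right)^{2} = 1225$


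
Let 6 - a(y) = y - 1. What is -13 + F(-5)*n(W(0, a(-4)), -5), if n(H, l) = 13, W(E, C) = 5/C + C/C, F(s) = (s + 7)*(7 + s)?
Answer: 39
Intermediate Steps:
F(s) = (7 + s)**2 (F(s) = (7 + s)*(7 + s) = (7 + s)**2)
a(y) = 7 - y (a(y) = 6 - (y - 1) = 6 - (-1 + y) = 6 + (1 - y) = 7 - y)
W(E, C) = 1 + 5/C (W(E, C) = 5/C + 1 = 1 + 5/C)
-13 + F(-5)*n(W(0, a(-4)), -5) = -13 + (7 - 5)**2*13 = -13 + 2**2*13 = -13 + 4*13 = -13 + 52 = 39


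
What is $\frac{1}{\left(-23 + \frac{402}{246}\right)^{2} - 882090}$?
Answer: $- \frac{1681}{1482025914} \approx -1.1343 \cdot 10^{-6}$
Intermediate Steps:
$\frac{1}{\left(-23 + \frac{402}{246}\right)^{2} - 882090} = \frac{1}{\left(-23 + 402 \cdot \frac{1}{246}\right)^{2} - 882090} = \frac{1}{\left(-23 + \frac{67}{41}\right)^{2} - 882090} = \frac{1}{\left(- \frac{876}{41}\right)^{2} - 882090} = \frac{1}{\frac{767376}{1681} - 882090} = \frac{1}{- \frac{1482025914}{1681}} = - \frac{1681}{1482025914}$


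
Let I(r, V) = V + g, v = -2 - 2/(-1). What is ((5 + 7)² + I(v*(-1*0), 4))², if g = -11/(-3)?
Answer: 207025/9 ≈ 23003.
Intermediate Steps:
v = 0 (v = -2 - 2*(-1) = -2 + 2 = 0)
g = 11/3 (g = -11*(-⅓) = 11/3 ≈ 3.6667)
I(r, V) = 11/3 + V (I(r, V) = V + 11/3 = 11/3 + V)
((5 + 7)² + I(v*(-1*0), 4))² = ((5 + 7)² + (11/3 + 4))² = (12² + 23/3)² = (144 + 23/3)² = (455/3)² = 207025/9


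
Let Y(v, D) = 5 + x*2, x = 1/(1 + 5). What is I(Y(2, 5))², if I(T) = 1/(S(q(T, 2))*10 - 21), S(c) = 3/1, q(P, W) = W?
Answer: 1/81 ≈ 0.012346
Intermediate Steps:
x = ⅙ (x = 1/6 = ⅙ ≈ 0.16667)
S(c) = 3 (S(c) = 3*1 = 3)
Y(v, D) = 16/3 (Y(v, D) = 5 + (⅙)*2 = 5 + ⅓ = 16/3)
I(T) = ⅑ (I(T) = 1/(3*10 - 21) = 1/(30 - 21) = 1/9 = ⅑)
I(Y(2, 5))² = (⅑)² = 1/81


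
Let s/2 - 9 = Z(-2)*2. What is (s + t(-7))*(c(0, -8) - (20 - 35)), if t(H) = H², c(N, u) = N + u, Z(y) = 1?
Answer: 497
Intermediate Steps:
s = 22 (s = 18 + 2*(1*2) = 18 + 2*2 = 18 + 4 = 22)
(s + t(-7))*(c(0, -8) - (20 - 35)) = (22 + (-7)²)*((0 - 8) - (20 - 35)) = (22 + 49)*(-8 - 1*(-15)) = 71*(-8 + 15) = 71*7 = 497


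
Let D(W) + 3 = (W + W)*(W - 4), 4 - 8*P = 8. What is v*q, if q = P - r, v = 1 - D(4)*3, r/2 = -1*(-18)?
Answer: -365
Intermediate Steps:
P = -1/2 (P = 1/2 - 1/8*8 = 1/2 - 1 = -1/2 ≈ -0.50000)
D(W) = -3 + 2*W*(-4 + W) (D(W) = -3 + (W + W)*(W - 4) = -3 + (2*W)*(-4 + W) = -3 + 2*W*(-4 + W))
r = 36 (r = 2*(-1*(-18)) = 2*18 = 36)
v = 10 (v = 1 - (-3 - 8*4 + 2*4**2)*3 = 1 - (-3 - 32 + 2*16)*3 = 1 - (-3 - 32 + 32)*3 = 1 - (-3)*3 = 1 - 1*(-9) = 1 + 9 = 10)
q = -73/2 (q = -1/2 - 1*36 = -1/2 - 36 = -73/2 ≈ -36.500)
v*q = 10*(-73/2) = -365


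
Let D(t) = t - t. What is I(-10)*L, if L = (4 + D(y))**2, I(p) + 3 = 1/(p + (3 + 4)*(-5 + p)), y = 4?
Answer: -5536/115 ≈ -48.139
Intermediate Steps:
D(t) = 0
I(p) = -3 + 1/(-35 + 8*p) (I(p) = -3 + 1/(p + (3 + 4)*(-5 + p)) = -3 + 1/(p + 7*(-5 + p)) = -3 + 1/(p + (-35 + 7*p)) = -3 + 1/(-35 + 8*p))
L = 16 (L = (4 + 0)**2 = 4**2 = 16)
I(-10)*L = (2*(53 - 12*(-10))/(-35 + 8*(-10)))*16 = (2*(53 + 120)/(-35 - 80))*16 = (2*173/(-115))*16 = (2*(-1/115)*173)*16 = -346/115*16 = -5536/115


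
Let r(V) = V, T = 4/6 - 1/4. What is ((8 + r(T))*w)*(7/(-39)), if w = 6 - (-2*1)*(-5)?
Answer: 707/117 ≈ 6.0427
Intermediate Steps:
T = 5/12 (T = 4*(⅙) - 1*¼ = ⅔ - ¼ = 5/12 ≈ 0.41667)
w = -4 (w = 6 - (-2)*(-5) = 6 - 1*10 = 6 - 10 = -4)
((8 + r(T))*w)*(7/(-39)) = ((8 + 5/12)*(-4))*(7/(-39)) = ((101/12)*(-4))*(7*(-1/39)) = -101/3*(-7/39) = 707/117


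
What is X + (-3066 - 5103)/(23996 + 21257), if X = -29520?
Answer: -1335876729/45253 ≈ -29520.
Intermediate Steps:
X + (-3066 - 5103)/(23996 + 21257) = -29520 + (-3066 - 5103)/(23996 + 21257) = -29520 - 8169/45253 = -1335876729/45253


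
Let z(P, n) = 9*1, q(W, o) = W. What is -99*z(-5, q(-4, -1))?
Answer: -891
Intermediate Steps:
z(P, n) = 9
-99*z(-5, q(-4, -1)) = -99*9 = -891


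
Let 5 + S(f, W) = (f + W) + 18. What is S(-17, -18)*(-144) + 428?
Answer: 3596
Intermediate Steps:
S(f, W) = 13 + W + f (S(f, W) = -5 + ((f + W) + 18) = -5 + ((W + f) + 18) = -5 + (18 + W + f) = 13 + W + f)
S(-17, -18)*(-144) + 428 = (13 - 18 - 17)*(-144) + 428 = -22*(-144) + 428 = 3168 + 428 = 3596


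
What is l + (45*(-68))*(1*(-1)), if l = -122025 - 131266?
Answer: -250231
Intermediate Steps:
l = -253291
l + (45*(-68))*(1*(-1)) = -253291 + (45*(-68))*(1*(-1)) = -253291 - 3060*(-1) = -253291 + 3060 = -250231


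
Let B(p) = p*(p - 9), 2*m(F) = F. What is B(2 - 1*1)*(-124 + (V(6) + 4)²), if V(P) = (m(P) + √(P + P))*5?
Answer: -4296 - 3040*√3 ≈ -9561.4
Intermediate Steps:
m(F) = F/2
V(P) = 5*P/2 + 5*√2*√P (V(P) = (P/2 + √(P + P))*5 = (P/2 + √(2*P))*5 = (P/2 + √2*√P)*5 = 5*P/2 + 5*√2*√P)
B(p) = p*(-9 + p)
B(2 - 1*1)*(-124 + (V(6) + 4)²) = ((2 - 1*1)*(-9 + (2 - 1*1)))*(-124 + (((5/2)*6 + 5*√2*√6) + 4)²) = ((2 - 1)*(-9 + (2 - 1)))*(-124 + ((15 + 10*√3) + 4)²) = (1*(-9 + 1))*(-124 + (19 + 10*√3)²) = (1*(-8))*(-124 + (19 + 10*√3)²) = -8*(-124 + (19 + 10*√3)²) = 992 - 8*(19 + 10*√3)²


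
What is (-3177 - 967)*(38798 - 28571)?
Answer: -42380688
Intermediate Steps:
(-3177 - 967)*(38798 - 28571) = -4144*10227 = -42380688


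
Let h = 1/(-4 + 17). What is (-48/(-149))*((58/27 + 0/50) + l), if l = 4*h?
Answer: 13792/17433 ≈ 0.79114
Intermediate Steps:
h = 1/13 ≈ 0.076923
l = 4/13 (l = 4*(1/13) = 4/13 ≈ 0.30769)
(-48/(-149))*((58/27 + 0/50) + l) = (-48/(-149))*((58/27 + 0/50) + 4/13) = (-48*(-1/149))*((58*(1/27) + 0*(1/50)) + 4/13) = 48*((58/27 + 0) + 4/13)/149 = 48*(58/27 + 4/13)/149 = (48/149)*(862/351) = 13792/17433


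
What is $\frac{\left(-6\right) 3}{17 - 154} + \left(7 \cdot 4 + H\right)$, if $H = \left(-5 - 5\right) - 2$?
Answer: $\frac{2210}{137} \approx 16.131$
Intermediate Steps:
$H = -12$ ($H = -10 - 2 = -12$)
$\frac{\left(-6\right) 3}{17 - 154} + \left(7 \cdot 4 + H\right) = \frac{\left(-6\right) 3}{17 - 154} + \left(7 \cdot 4 - 12\right) = \frac{1}{-137} \left(-18\right) + \left(28 - 12\right) = \left(- \frac{1}{137}\right) \left(-18\right) + 16 = \frac{18}{137} + 16 = \frac{2210}{137}$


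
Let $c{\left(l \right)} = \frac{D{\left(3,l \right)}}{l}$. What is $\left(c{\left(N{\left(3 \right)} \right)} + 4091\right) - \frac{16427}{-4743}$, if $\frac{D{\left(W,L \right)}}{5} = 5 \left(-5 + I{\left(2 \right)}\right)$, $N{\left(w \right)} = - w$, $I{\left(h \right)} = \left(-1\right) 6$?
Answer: $\frac{19854815}{4743} \approx 4186.1$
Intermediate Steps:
$I{\left(h \right)} = -6$
$D{\left(W,L \right)} = -275$ ($D{\left(W,L \right)} = 5 \cdot 5 \left(-5 - 6\right) = 5 \cdot 5 \left(-11\right) = 5 \left(-55\right) = -275$)
$c{\left(l \right)} = - \frac{275}{l}$
$\left(c{\left(N{\left(3 \right)} \right)} + 4091\right) - \frac{16427}{-4743} = \left(- \frac{275}{\left(-1\right) 3} + 4091\right) - \frac{16427}{-4743} = \left(- \frac{275}{-3} + 4091\right) - - \frac{16427}{4743} = \left(\left(-275\right) \left(- \frac{1}{3}\right) + 4091\right) + \frac{16427}{4743} = \left(\frac{275}{3} + 4091\right) + \frac{16427}{4743} = \frac{12548}{3} + \frac{16427}{4743} = \frac{19854815}{4743}$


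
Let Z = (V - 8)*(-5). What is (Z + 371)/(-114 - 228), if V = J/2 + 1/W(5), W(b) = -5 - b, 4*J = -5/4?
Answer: -13193/10944 ≈ -1.2055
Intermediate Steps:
J = -5/16 (J = (-5/4)/4 = (-5*¼)/4 = (¼)*(-5/4) = -5/16 ≈ -0.31250)
V = -41/160 (V = -5/16/2 + 1/(-5 - 1*5) = -5/16*½ + 1/(-5 - 5) = -5/32 + 1/(-10) = -5/32 + 1*(-⅒) = -5/32 - ⅒ = -41/160 ≈ -0.25625)
Z = 1321/32 (Z = (-41/160 - 8)*(-5) = -1321/160*(-5) = 1321/32 ≈ 41.281)
(Z + 371)/(-114 - 228) = (1321/32 + 371)/(-114 - 228) = (13193/32)/(-342) = (13193/32)*(-1/342) = -13193/10944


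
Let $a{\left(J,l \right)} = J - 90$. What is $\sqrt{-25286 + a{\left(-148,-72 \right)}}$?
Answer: $6 i \sqrt{709} \approx 159.76 i$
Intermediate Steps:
$a{\left(J,l \right)} = -90 + J$ ($a{\left(J,l \right)} = J - 90 = -90 + J$)
$\sqrt{-25286 + a{\left(-148,-72 \right)}} = \sqrt{-25286 - 238} = \sqrt{-25524} = 6 i \sqrt{709}$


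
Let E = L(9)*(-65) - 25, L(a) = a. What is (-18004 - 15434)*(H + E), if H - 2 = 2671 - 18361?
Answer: 544972524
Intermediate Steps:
H = -15688 (H = 2 + (2671 - 18361) = 2 - 15690 = -15688)
E = -610 (E = 9*(-65) - 25 = -585 - 25 = -610)
(-18004 - 15434)*(H + E) = (-18004 - 15434)*(-15688 - 610) = -33438*(-16298) = 544972524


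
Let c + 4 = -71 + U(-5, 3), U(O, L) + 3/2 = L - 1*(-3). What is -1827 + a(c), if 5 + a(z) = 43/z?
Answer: -258398/141 ≈ -1832.6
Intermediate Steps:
U(O, L) = 3/2 + L (U(O, L) = -3/2 + (L - 1*(-3)) = -3/2 + (L + 3) = -3/2 + (3 + L) = 3/2 + L)
c = -141/2 (c = -4 + (-71 + (3/2 + 3)) = -4 + (-71 + 9/2) = -4 - 133/2 = -141/2 ≈ -70.500)
a(z) = -5 + 43/z
-1827 + a(c) = -1827 + (-5 + 43/(-141/2)) = -1827 + (-5 + 43*(-2/141)) = -1827 + (-5 - 86/141) = -1827 - 791/141 = -258398/141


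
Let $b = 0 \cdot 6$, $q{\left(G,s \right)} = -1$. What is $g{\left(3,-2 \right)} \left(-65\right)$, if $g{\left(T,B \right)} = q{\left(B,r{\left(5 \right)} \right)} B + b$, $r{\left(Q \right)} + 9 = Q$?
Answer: $-130$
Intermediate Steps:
$r{\left(Q \right)} = -9 + Q$
$b = 0$
$g{\left(T,B \right)} = - B$ ($g{\left(T,B \right)} = - B + 0 = - B$)
$g{\left(3,-2 \right)} \left(-65\right) = \left(-1\right) \left(-2\right) \left(-65\right) = 2 \left(-65\right) = -130$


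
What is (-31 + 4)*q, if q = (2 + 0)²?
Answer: -108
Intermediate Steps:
q = 4 (q = 2² = 4)
(-31 + 4)*q = (-31 + 4)*4 = -27*4 = -108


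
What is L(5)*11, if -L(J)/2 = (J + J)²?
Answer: -2200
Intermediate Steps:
L(J) = -8*J² (L(J) = -2*(J + J)² = -2*4*J² = -8*J²)
L(5)*11 = -8*5²*11 = -8*25*11 = -200*11 = -2200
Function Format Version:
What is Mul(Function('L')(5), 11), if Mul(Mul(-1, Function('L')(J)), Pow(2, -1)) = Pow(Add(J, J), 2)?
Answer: -2200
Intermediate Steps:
Function('L')(J) = Mul(-8, Pow(J, 2)) (Function('L')(J) = Mul(-2, Pow(Add(J, J), 2)) = Mul(-2, Pow(Mul(2, J), 2)) = Mul(-2, Mul(4, Pow(J, 2))) = Mul(-8, Pow(J, 2)))
Mul(Function('L')(5), 11) = Mul(Mul(-8, Pow(5, 2)), 11) = Mul(Mul(-8, 25), 11) = Mul(-200, 11) = -2200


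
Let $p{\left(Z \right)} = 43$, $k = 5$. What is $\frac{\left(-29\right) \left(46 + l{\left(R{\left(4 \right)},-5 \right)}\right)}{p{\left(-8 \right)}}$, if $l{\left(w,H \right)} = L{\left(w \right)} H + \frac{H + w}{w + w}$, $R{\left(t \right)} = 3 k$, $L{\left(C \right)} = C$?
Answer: $\frac{58}{3} \approx 19.333$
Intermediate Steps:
$R{\left(t \right)} = 15$ ($R{\left(t \right)} = 3 \cdot 5 = 15$)
$l{\left(w,H \right)} = H w + \frac{H + w}{2 w}$ ($l{\left(w,H \right)} = w H + \frac{H + w}{w + w} = H w + \frac{H + w}{2 w}$)
$\frac{\left(-29\right) \left(46 + l{\left(R{\left(4 \right)},-5 \right)}\right)}{p{\left(-8 \right)}} = \frac{\left(-29\right) \left(46 + \left(\frac{1}{2} - 75 + \frac{1}{2} \left(-5\right) \frac{1}{15}\right)\right)}{43} = - 29 \left(46 + \left(\frac{1}{2} - 75 + \frac{1}{2} \left(-5\right) \frac{1}{15}\right)\right) \frac{1}{43} = - 29 \left(46 - \frac{224}{3}\right) \frac{1}{43} = \left(-29\right) \left(- \frac{86}{3}\right) \frac{1}{43} = \frac{2494}{3} \cdot \frac{1}{43} = \frac{58}{3}$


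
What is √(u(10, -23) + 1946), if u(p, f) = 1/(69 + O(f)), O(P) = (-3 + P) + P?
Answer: √194605/10 ≈ 44.114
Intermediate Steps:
O(P) = -3 + 2*P
u(p, f) = 1/(66 + 2*f) (u(p, f) = 1/(69 + (-3 + 2*f)) = 1/(66 + 2*f))
√(u(10, -23) + 1946) = √(1/(2*(33 - 23)) + 1946) = √((½)/10 + 1946) = √((½)*(⅒) + 1946) = √(1/20 + 1946) = √(38921/20) = √194605/10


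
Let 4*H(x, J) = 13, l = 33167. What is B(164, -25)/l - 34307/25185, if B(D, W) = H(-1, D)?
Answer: -4551113671/3341243580 ≈ -1.3621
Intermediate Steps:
H(x, J) = 13/4 (H(x, J) = (1/4)*13 = 13/4)
B(D, W) = 13/4
B(164, -25)/l - 34307/25185 = (13/4)/33167 - 34307/25185 = (13/4)*(1/33167) - 34307*1/25185 = 13/132668 - 34307/25185 = -4551113671/3341243580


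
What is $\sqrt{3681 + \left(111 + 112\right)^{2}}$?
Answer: $7 \sqrt{1090} \approx 231.11$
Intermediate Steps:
$\sqrt{3681 + \left(111 + 112\right)^{2}} = \sqrt{3681 + 223^{2}} = \sqrt{3681 + 49729} = \sqrt{53410} = 7 \sqrt{1090}$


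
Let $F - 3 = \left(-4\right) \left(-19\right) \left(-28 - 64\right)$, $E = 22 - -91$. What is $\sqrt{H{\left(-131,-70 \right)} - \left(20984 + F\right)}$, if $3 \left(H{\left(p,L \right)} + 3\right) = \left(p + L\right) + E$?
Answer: $\frac{i \sqrt{126246}}{3} \approx 118.44 i$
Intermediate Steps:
$E = 113$ ($E = 22 + 91 = 113$)
$F = -6989$ ($F = 3 + \left(-4\right) \left(-19\right) \left(-28 - 64\right) = 3 + 76 \left(-92\right) = 3 - 6992 = -6989$)
$H{\left(p,L \right)} = \frac{104}{3} + \frac{L}{3} + \frac{p}{3}$ ($H{\left(p,L \right)} = -3 + \frac{\left(p + L\right) + 113}{3} = -3 + \frac{\left(L + p\right) + 113}{3} = -3 + \frac{113 + L + p}{3} = -3 + \left(\frac{113}{3} + \frac{L}{3} + \frac{p}{3}\right) = \frac{104}{3} + \frac{L}{3} + \frac{p}{3}$)
$\sqrt{H{\left(-131,-70 \right)} - \left(20984 + F\right)} = \sqrt{\left(\frac{104}{3} + \frac{1}{3} \left(-70\right) + \frac{1}{3} \left(-131\right)\right) - 13995} = \sqrt{\left(\frac{104}{3} - \frac{70}{3} - \frac{131}{3}\right) + \left(-20984 + 6989\right)} = \sqrt{- \frac{97}{3} - 13995} = \sqrt{- \frac{42082}{3}} = \frac{i \sqrt{126246}}{3}$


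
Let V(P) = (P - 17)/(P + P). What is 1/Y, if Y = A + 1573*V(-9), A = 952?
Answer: 9/29017 ≈ 0.00031016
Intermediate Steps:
V(P) = (-17 + P)/(2*P) (V(P) = (-17 + P)/((2*P)) = (-17 + P)*(1/(2*P)) = (-17 + P)/(2*P))
Y = 29017/9 (Y = 952 + 1573*((½)*(-17 - 9)/(-9)) = 952 + 1573*((½)*(-⅑)*(-26)) = 952 + 1573*(13/9) = 952 + 20449/9 = 29017/9 ≈ 3224.1)
1/Y = 1/(29017/9) = 9/29017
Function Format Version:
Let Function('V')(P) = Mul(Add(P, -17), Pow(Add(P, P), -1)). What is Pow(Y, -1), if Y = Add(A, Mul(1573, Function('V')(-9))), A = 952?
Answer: Rational(9, 29017) ≈ 0.00031016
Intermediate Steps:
Function('V')(P) = Mul(Rational(1, 2), Pow(P, -1), Add(-17, P)) (Function('V')(P) = Mul(Add(-17, P), Pow(Mul(2, P), -1)) = Mul(Add(-17, P), Mul(Rational(1, 2), Pow(P, -1))) = Mul(Rational(1, 2), Pow(P, -1), Add(-17, P)))
Y = Rational(29017, 9) (Y = Add(952, Mul(1573, Mul(Rational(1, 2), Pow(-9, -1), Add(-17, -9)))) = Add(952, Mul(1573, Mul(Rational(1, 2), Rational(-1, 9), -26))) = Add(952, Mul(1573, Rational(13, 9))) = Add(952, Rational(20449, 9)) = Rational(29017, 9) ≈ 3224.1)
Pow(Y, -1) = Pow(Rational(29017, 9), -1) = Rational(9, 29017)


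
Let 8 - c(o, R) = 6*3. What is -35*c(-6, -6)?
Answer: 350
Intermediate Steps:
c(o, R) = -10 (c(o, R) = 8 - 6*3 = 8 - 1*18 = 8 - 18 = -10)
-35*c(-6, -6) = -35*(-10) = 350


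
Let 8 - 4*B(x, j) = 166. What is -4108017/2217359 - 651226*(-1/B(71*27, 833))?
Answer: -2888328197611/175171361 ≈ -16489.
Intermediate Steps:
B(x, j) = -79/2 (B(x, j) = 2 - ¼*166 = 2 - 83/2 = -79/2)
-4108017/2217359 - 651226*(-1/B(71*27, 833)) = -4108017/2217359 - 651226/((-1*(-79/2))) = -4108017*1/2217359 - 651226/79/2 = -4108017/2217359 - 651226*2/79 = -4108017/2217359 - 1302452/79 = -2888328197611/175171361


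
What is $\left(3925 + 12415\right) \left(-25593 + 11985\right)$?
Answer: $-222354720$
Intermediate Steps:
$\left(3925 + 12415\right) \left(-25593 + 11985\right) = 16340 \left(-13608\right) = -222354720$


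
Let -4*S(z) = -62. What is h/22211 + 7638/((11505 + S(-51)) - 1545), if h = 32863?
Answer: 994944949/443131661 ≈ 2.2453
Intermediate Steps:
S(z) = 31/2 (S(z) = -1/4*(-62) = 31/2)
h/22211 + 7638/((11505 + S(-51)) - 1545) = 32863/22211 + 7638/((11505 + 31/2) - 1545) = 32863*(1/22211) + 7638/(23041/2 - 1545) = 32863/22211 + 7638/(19951/2) = 32863/22211 + 7638*(2/19951) = 32863/22211 + 15276/19951 = 994944949/443131661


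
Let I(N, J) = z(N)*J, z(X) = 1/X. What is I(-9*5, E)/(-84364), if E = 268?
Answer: 67/949095 ≈ 7.0594e-5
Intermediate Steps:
I(N, J) = J/N
I(-9*5, E)/(-84364) = (268/((-9*5)))/(-84364) = (268/(-45))*(-1/84364) = (268*(-1/45))*(-1/84364) = -268/45*(-1/84364) = 67/949095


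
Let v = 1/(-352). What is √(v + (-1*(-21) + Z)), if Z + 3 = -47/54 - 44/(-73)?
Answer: √59264314890/57816 ≈ 4.2106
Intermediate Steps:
Z = -12881/3942 (Z = -3 + (-47/54 - 44/(-73)) = -3 + (-47*1/54 - 44*(-1/73)) = -3 + (-47/54 + 44/73) = -3 - 1055/3942 = -12881/3942 ≈ -3.2676)
v = -1/352 ≈ -0.0028409
√(v + (-1*(-21) + Z)) = √(-1/352 + (-1*(-21) - 12881/3942)) = √(-1/352 + (21 - 12881/3942)) = √(-1/352 + 69901/3942) = √(12300605/693792) = √59264314890/57816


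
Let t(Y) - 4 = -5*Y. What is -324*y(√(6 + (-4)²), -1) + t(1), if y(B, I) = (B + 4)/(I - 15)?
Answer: 80 + 81*√22/4 ≈ 174.98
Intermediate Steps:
t(Y) = 4 - 5*Y
y(B, I) = (4 + B)/(-15 + I)
-324*y(√(6 + (-4)²), -1) + t(1) = -324*(4 + √(6 + (-4)²))/(-15 - 1) + (4 - 5*1) = -324*(4 + √(6 + 16))/(-16) + (4 - 5) = -(-81)*(4 + √22)/4 - 1 = -324*(-¼ - √22/16) - 1 = (81 + 81*√22/4) - 1 = 80 + 81*√22/4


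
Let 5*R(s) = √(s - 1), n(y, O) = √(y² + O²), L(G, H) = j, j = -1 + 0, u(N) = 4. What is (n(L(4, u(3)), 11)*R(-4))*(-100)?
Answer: -20*I*√610 ≈ -493.96*I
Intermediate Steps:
j = -1
L(G, H) = -1
n(y, O) = √(O² + y²)
R(s) = √(-1 + s)/5 (R(s) = √(s - 1)/5 = √(-1 + s)/5)
(n(L(4, u(3)), 11)*R(-4))*(-100) = (√(11² + (-1)²)*(√(-1 - 4)/5))*(-100) = (√(121 + 1)*(√(-5)/5))*(-100) = (√122*((I*√5)/5))*(-100) = (√122*(I*√5/5))*(-100) = (I*√610/5)*(-100) = -20*I*√610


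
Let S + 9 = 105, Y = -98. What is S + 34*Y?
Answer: -3236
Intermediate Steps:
S = 96 (S = -9 + 105 = 96)
S + 34*Y = 96 + 34*(-98) = 96 - 3332 = -3236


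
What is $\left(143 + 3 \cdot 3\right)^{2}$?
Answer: $23104$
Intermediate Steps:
$\left(143 + 3 \cdot 3\right)^{2} = \left(143 + 9\right)^{2} = 152^{2} = 23104$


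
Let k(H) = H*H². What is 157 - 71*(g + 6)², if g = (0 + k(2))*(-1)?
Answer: -127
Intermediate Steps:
k(H) = H³
g = -8 (g = (0 + 2³)*(-1) = (0 + 8)*(-1) = 8*(-1) = -8)
157 - 71*(g + 6)² = 157 - 71*(-8 + 6)² = 157 - 71*(-2)² = 157 - 71*4 = 157 - 284 = -127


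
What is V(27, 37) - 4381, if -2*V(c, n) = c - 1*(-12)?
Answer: -8801/2 ≈ -4400.5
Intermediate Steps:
V(c, n) = -6 - c/2 (V(c, n) = -(c - 1*(-12))/2 = -(c + 12)/2 = -(12 + c)/2 = -6 - c/2)
V(27, 37) - 4381 = (-6 - 1/2*27) - 4381 = (-6 - 27/2) - 4381 = -39/2 - 4381 = -8801/2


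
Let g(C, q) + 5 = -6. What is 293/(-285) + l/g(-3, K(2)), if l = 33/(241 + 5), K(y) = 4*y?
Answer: -24311/23370 ≈ -1.0403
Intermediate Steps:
g(C, q) = -11 (g(C, q) = -5 - 6 = -11)
l = 11/82 (l = 33/246 = 33*(1/246) = 11/82 ≈ 0.13415)
293/(-285) + l/g(-3, K(2)) = 293/(-285) + (11/82)/(-11) = 293*(-1/285) + (11/82)*(-1/11) = -293/285 - 1/82 = -24311/23370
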